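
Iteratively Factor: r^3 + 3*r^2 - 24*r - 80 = (r + 4)*(r^2 - r - 20) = (r + 4)^2*(r - 5)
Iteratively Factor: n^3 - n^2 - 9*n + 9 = (n - 1)*(n^2 - 9) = (n - 1)*(n + 3)*(n - 3)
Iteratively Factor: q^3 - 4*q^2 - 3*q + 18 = (q - 3)*(q^2 - q - 6) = (q - 3)^2*(q + 2)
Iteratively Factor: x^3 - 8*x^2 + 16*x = (x - 4)*(x^2 - 4*x) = x*(x - 4)*(x - 4)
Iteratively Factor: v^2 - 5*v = (v - 5)*(v)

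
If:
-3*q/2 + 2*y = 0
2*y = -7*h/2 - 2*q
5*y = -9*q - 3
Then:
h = 4/17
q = -4/17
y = -3/17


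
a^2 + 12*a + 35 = (a + 5)*(a + 7)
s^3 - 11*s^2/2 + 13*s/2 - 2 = (s - 4)*(s - 1)*(s - 1/2)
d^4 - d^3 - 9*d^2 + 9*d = d*(d - 3)*(d - 1)*(d + 3)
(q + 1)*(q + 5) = q^2 + 6*q + 5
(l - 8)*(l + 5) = l^2 - 3*l - 40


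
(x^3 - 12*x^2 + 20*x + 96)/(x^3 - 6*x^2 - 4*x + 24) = (x - 8)/(x - 2)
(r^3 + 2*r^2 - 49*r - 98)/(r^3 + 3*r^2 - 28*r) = (r^2 - 5*r - 14)/(r*(r - 4))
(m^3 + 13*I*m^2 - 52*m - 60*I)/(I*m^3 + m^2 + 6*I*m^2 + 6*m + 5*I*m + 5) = (-I*m^3 + 13*m^2 + 52*I*m - 60)/(m^3 + m^2*(6 - I) + m*(5 - 6*I) - 5*I)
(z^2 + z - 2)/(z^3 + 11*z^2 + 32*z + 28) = (z - 1)/(z^2 + 9*z + 14)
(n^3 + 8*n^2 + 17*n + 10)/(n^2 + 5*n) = n + 3 + 2/n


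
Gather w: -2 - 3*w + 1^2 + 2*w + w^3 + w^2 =w^3 + w^2 - w - 1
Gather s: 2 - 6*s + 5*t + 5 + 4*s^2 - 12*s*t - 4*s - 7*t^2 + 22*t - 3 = 4*s^2 + s*(-12*t - 10) - 7*t^2 + 27*t + 4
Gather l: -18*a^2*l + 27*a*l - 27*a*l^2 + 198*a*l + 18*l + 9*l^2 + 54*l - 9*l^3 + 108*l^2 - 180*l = -9*l^3 + l^2*(117 - 27*a) + l*(-18*a^2 + 225*a - 108)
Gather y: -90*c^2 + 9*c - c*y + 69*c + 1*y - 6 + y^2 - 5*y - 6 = -90*c^2 + 78*c + y^2 + y*(-c - 4) - 12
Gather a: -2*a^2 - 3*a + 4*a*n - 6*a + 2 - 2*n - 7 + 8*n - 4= -2*a^2 + a*(4*n - 9) + 6*n - 9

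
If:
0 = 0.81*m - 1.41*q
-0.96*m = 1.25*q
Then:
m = 0.00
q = 0.00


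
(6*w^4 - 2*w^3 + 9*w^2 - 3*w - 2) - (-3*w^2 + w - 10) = 6*w^4 - 2*w^3 + 12*w^2 - 4*w + 8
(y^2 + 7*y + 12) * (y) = y^3 + 7*y^2 + 12*y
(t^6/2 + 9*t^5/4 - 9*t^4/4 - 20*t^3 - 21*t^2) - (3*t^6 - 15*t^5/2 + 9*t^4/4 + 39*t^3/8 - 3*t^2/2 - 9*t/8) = -5*t^6/2 + 39*t^5/4 - 9*t^4/2 - 199*t^3/8 - 39*t^2/2 + 9*t/8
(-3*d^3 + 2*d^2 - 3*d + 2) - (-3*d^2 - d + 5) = -3*d^3 + 5*d^2 - 2*d - 3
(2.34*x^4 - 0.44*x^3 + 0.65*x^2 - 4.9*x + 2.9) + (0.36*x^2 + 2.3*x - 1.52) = 2.34*x^4 - 0.44*x^3 + 1.01*x^2 - 2.6*x + 1.38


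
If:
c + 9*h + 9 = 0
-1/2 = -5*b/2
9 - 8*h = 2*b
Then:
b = 1/5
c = -747/40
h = 43/40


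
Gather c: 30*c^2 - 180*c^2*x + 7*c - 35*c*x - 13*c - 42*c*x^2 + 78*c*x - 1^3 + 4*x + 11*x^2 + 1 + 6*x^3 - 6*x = c^2*(30 - 180*x) + c*(-42*x^2 + 43*x - 6) + 6*x^3 + 11*x^2 - 2*x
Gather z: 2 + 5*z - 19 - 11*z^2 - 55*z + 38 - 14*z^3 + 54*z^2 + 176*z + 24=-14*z^3 + 43*z^2 + 126*z + 45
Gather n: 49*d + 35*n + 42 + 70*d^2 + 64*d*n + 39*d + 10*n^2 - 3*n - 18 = 70*d^2 + 88*d + 10*n^2 + n*(64*d + 32) + 24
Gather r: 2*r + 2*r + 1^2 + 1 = 4*r + 2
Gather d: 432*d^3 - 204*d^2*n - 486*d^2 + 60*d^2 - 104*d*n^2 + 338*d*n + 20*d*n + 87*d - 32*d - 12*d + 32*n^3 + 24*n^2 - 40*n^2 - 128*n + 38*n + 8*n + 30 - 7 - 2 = 432*d^3 + d^2*(-204*n - 426) + d*(-104*n^2 + 358*n + 43) + 32*n^3 - 16*n^2 - 82*n + 21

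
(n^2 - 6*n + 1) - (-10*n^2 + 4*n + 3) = 11*n^2 - 10*n - 2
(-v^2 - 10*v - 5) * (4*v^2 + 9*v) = -4*v^4 - 49*v^3 - 110*v^2 - 45*v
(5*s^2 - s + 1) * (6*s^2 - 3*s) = 30*s^4 - 21*s^3 + 9*s^2 - 3*s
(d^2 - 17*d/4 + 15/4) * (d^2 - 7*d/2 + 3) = d^4 - 31*d^3/4 + 173*d^2/8 - 207*d/8 + 45/4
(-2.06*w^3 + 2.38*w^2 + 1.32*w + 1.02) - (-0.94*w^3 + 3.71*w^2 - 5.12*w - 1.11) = -1.12*w^3 - 1.33*w^2 + 6.44*w + 2.13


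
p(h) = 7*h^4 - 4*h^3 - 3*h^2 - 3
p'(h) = 28*h^3 - 12*h^2 - 6*h = 2*h*(14*h^2 - 6*h - 3)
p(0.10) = -3.03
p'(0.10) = -0.69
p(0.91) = -3.70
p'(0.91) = 5.70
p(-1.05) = 6.83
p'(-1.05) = -39.34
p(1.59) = 18.08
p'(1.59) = 72.67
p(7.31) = 18262.14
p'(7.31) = 10252.21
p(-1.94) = 114.07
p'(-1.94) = -237.96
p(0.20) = -3.14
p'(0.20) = -1.46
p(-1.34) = 23.81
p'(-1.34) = -80.88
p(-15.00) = 367197.00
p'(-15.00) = -97110.00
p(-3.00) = 645.00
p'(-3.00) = -846.00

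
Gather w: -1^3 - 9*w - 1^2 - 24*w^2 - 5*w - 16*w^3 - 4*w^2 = -16*w^3 - 28*w^2 - 14*w - 2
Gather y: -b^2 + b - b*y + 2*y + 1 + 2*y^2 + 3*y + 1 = -b^2 + b + 2*y^2 + y*(5 - b) + 2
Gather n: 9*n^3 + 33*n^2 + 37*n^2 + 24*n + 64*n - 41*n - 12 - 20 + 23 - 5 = 9*n^3 + 70*n^2 + 47*n - 14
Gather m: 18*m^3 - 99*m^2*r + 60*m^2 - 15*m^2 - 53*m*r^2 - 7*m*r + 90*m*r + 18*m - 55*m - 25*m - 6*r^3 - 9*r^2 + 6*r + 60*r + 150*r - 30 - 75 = 18*m^3 + m^2*(45 - 99*r) + m*(-53*r^2 + 83*r - 62) - 6*r^3 - 9*r^2 + 216*r - 105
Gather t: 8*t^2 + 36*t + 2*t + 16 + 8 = 8*t^2 + 38*t + 24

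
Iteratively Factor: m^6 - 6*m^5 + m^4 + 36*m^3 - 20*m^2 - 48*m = (m - 4)*(m^5 - 2*m^4 - 7*m^3 + 8*m^2 + 12*m) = m*(m - 4)*(m^4 - 2*m^3 - 7*m^2 + 8*m + 12) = m*(m - 4)*(m + 1)*(m^3 - 3*m^2 - 4*m + 12) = m*(m - 4)*(m - 2)*(m + 1)*(m^2 - m - 6) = m*(m - 4)*(m - 2)*(m + 1)*(m + 2)*(m - 3)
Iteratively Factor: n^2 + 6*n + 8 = (n + 2)*(n + 4)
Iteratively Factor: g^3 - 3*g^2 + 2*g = (g - 2)*(g^2 - g) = g*(g - 2)*(g - 1)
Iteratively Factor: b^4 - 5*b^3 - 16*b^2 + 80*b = (b)*(b^3 - 5*b^2 - 16*b + 80) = b*(b - 5)*(b^2 - 16) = b*(b - 5)*(b - 4)*(b + 4)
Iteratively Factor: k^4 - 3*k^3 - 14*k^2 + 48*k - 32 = (k - 2)*(k^3 - k^2 - 16*k + 16) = (k - 4)*(k - 2)*(k^2 + 3*k - 4) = (k - 4)*(k - 2)*(k + 4)*(k - 1)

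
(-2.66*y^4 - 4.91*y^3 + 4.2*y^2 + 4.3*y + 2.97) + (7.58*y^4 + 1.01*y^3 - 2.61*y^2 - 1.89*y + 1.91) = 4.92*y^4 - 3.9*y^3 + 1.59*y^2 + 2.41*y + 4.88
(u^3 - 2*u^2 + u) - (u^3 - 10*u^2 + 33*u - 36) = 8*u^2 - 32*u + 36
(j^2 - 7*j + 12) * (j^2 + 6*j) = j^4 - j^3 - 30*j^2 + 72*j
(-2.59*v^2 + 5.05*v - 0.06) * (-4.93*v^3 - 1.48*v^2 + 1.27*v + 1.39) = 12.7687*v^5 - 21.0633*v^4 - 10.4675*v^3 + 2.9022*v^2 + 6.9433*v - 0.0834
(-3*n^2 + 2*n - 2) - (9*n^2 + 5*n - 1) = -12*n^2 - 3*n - 1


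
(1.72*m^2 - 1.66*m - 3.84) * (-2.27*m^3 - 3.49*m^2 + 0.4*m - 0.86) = -3.9044*m^5 - 2.2346*m^4 + 15.1982*m^3 + 11.2584*m^2 - 0.1084*m + 3.3024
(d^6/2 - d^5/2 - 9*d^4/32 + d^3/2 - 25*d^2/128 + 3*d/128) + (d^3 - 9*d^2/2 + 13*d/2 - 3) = d^6/2 - d^5/2 - 9*d^4/32 + 3*d^3/2 - 601*d^2/128 + 835*d/128 - 3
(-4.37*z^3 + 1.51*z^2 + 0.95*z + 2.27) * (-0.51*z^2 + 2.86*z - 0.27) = 2.2287*z^5 - 13.2683*z^4 + 5.014*z^3 + 1.1516*z^2 + 6.2357*z - 0.6129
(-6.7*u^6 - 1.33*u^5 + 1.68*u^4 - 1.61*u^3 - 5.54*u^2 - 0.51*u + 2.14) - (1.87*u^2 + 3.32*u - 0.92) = -6.7*u^6 - 1.33*u^5 + 1.68*u^4 - 1.61*u^3 - 7.41*u^2 - 3.83*u + 3.06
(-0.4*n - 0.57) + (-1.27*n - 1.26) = -1.67*n - 1.83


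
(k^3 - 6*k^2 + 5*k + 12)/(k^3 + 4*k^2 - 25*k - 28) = (k - 3)/(k + 7)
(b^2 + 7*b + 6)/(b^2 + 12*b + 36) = (b + 1)/(b + 6)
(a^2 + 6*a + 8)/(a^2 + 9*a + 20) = (a + 2)/(a + 5)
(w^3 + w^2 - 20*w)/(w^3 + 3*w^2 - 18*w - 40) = w/(w + 2)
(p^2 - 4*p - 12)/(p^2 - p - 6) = (p - 6)/(p - 3)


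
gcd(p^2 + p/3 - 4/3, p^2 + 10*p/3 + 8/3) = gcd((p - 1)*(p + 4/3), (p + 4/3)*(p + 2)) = p + 4/3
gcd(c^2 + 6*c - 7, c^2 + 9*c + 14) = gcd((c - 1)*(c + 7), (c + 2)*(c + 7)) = c + 7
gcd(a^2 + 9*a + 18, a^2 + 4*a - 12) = a + 6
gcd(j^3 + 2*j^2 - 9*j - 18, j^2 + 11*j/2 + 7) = j + 2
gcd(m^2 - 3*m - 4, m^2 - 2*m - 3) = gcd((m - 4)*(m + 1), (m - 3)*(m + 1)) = m + 1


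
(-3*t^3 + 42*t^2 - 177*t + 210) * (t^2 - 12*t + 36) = -3*t^5 + 78*t^4 - 789*t^3 + 3846*t^2 - 8892*t + 7560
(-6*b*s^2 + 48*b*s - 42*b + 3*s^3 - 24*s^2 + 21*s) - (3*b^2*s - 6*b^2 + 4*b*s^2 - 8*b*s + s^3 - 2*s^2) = -3*b^2*s + 6*b^2 - 10*b*s^2 + 56*b*s - 42*b + 2*s^3 - 22*s^2 + 21*s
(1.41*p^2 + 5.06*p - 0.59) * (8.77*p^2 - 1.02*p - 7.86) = 12.3657*p^4 + 42.938*p^3 - 21.4181*p^2 - 39.1698*p + 4.6374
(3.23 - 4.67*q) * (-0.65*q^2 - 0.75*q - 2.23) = 3.0355*q^3 + 1.403*q^2 + 7.9916*q - 7.2029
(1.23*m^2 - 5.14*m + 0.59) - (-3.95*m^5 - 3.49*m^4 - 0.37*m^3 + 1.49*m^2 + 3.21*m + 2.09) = 3.95*m^5 + 3.49*m^4 + 0.37*m^3 - 0.26*m^2 - 8.35*m - 1.5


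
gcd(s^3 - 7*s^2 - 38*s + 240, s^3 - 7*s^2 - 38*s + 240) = s^3 - 7*s^2 - 38*s + 240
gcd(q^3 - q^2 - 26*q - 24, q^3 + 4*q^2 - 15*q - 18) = q + 1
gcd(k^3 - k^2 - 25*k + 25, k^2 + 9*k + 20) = k + 5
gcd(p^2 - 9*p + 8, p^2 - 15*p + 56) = p - 8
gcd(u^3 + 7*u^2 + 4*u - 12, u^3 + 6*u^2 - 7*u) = u - 1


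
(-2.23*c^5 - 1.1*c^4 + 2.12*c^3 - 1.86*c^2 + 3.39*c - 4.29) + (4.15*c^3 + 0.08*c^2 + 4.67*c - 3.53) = -2.23*c^5 - 1.1*c^4 + 6.27*c^3 - 1.78*c^2 + 8.06*c - 7.82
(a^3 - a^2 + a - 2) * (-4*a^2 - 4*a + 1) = -4*a^5 + a^3 + 3*a^2 + 9*a - 2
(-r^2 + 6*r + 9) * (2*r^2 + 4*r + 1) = -2*r^4 + 8*r^3 + 41*r^2 + 42*r + 9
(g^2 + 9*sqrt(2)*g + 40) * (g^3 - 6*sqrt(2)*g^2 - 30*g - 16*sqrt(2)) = g^5 + 3*sqrt(2)*g^4 - 98*g^3 - 526*sqrt(2)*g^2 - 1488*g - 640*sqrt(2)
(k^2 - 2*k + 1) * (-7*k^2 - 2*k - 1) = -7*k^4 + 12*k^3 - 4*k^2 - 1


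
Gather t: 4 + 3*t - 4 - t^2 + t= -t^2 + 4*t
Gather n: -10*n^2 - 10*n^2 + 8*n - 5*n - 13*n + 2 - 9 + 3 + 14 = -20*n^2 - 10*n + 10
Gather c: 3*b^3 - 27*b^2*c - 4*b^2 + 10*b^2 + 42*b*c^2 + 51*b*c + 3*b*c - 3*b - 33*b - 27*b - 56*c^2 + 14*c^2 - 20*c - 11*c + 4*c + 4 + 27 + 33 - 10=3*b^3 + 6*b^2 - 63*b + c^2*(42*b - 42) + c*(-27*b^2 + 54*b - 27) + 54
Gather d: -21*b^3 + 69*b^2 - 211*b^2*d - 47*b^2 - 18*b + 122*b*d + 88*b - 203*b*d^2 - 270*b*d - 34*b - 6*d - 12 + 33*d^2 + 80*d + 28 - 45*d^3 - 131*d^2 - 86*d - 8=-21*b^3 + 22*b^2 + 36*b - 45*d^3 + d^2*(-203*b - 98) + d*(-211*b^2 - 148*b - 12) + 8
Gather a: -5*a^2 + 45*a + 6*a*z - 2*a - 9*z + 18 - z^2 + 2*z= -5*a^2 + a*(6*z + 43) - z^2 - 7*z + 18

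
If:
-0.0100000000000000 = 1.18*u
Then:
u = -0.01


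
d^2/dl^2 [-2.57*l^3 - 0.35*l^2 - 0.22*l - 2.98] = -15.42*l - 0.7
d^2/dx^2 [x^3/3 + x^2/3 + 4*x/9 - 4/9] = 2*x + 2/3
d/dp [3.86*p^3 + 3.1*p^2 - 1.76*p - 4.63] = 11.58*p^2 + 6.2*p - 1.76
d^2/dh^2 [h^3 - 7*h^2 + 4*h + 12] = 6*h - 14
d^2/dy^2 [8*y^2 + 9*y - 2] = 16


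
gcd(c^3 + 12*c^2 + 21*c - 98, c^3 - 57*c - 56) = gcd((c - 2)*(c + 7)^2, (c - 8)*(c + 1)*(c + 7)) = c + 7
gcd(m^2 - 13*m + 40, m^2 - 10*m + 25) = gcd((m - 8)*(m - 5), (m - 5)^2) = m - 5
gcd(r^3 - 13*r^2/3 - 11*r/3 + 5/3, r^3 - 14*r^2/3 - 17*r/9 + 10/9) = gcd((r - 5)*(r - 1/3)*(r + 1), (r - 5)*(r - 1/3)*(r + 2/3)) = r^2 - 16*r/3 + 5/3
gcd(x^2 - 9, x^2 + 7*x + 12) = x + 3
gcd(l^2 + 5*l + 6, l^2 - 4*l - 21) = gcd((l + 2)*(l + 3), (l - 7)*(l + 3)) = l + 3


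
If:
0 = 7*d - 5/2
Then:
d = 5/14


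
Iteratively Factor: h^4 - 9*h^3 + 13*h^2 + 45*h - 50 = (h - 1)*(h^3 - 8*h^2 + 5*h + 50) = (h - 5)*(h - 1)*(h^2 - 3*h - 10) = (h - 5)^2*(h - 1)*(h + 2)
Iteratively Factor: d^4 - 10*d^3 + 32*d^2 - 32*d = (d - 2)*(d^3 - 8*d^2 + 16*d) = (d - 4)*(d - 2)*(d^2 - 4*d) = (d - 4)^2*(d - 2)*(d)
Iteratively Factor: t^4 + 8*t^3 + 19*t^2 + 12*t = (t + 1)*(t^3 + 7*t^2 + 12*t) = (t + 1)*(t + 3)*(t^2 + 4*t) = (t + 1)*(t + 3)*(t + 4)*(t)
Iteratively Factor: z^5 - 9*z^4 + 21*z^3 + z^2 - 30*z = (z + 1)*(z^4 - 10*z^3 + 31*z^2 - 30*z) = (z - 3)*(z + 1)*(z^3 - 7*z^2 + 10*z) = (z - 3)*(z - 2)*(z + 1)*(z^2 - 5*z) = z*(z - 3)*(z - 2)*(z + 1)*(z - 5)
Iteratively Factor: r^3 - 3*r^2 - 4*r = (r - 4)*(r^2 + r) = r*(r - 4)*(r + 1)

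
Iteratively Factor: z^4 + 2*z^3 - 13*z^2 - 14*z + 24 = (z + 2)*(z^3 - 13*z + 12) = (z - 3)*(z + 2)*(z^2 + 3*z - 4) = (z - 3)*(z + 2)*(z + 4)*(z - 1)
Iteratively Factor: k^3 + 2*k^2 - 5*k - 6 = (k + 1)*(k^2 + k - 6) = (k - 2)*(k + 1)*(k + 3)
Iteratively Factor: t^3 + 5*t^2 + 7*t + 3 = (t + 1)*(t^2 + 4*t + 3) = (t + 1)*(t + 3)*(t + 1)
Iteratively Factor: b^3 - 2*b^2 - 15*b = (b - 5)*(b^2 + 3*b) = b*(b - 5)*(b + 3)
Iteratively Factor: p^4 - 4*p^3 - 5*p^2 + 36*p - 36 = (p - 2)*(p^3 - 2*p^2 - 9*p + 18) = (p - 2)*(p + 3)*(p^2 - 5*p + 6) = (p - 3)*(p - 2)*(p + 3)*(p - 2)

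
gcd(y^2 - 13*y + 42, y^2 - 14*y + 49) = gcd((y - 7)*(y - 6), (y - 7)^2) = y - 7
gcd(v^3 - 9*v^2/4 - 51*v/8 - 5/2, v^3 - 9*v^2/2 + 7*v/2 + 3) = v + 1/2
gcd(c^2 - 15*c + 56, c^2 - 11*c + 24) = c - 8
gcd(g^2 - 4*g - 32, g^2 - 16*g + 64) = g - 8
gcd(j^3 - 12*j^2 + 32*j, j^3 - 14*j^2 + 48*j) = j^2 - 8*j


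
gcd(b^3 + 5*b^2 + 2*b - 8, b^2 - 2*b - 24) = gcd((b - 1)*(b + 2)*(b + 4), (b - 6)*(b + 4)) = b + 4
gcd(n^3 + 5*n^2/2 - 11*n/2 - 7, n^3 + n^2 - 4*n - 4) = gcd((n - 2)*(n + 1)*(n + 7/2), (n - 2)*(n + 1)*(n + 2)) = n^2 - n - 2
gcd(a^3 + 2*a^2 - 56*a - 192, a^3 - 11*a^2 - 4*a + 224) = a^2 - 4*a - 32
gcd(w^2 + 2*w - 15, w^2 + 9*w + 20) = w + 5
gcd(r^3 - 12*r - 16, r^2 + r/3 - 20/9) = 1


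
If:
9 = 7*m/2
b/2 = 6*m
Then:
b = 216/7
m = 18/7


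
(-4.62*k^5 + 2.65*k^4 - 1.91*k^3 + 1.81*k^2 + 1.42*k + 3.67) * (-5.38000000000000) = 24.8556*k^5 - 14.257*k^4 + 10.2758*k^3 - 9.7378*k^2 - 7.6396*k - 19.7446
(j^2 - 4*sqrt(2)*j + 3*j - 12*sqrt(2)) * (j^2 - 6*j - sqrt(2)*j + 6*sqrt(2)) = j^4 - 5*sqrt(2)*j^3 - 3*j^3 - 10*j^2 + 15*sqrt(2)*j^2 - 24*j + 90*sqrt(2)*j - 144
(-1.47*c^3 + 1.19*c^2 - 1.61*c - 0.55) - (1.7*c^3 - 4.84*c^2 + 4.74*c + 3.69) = -3.17*c^3 + 6.03*c^2 - 6.35*c - 4.24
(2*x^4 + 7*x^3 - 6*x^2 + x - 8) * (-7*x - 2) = -14*x^5 - 53*x^4 + 28*x^3 + 5*x^2 + 54*x + 16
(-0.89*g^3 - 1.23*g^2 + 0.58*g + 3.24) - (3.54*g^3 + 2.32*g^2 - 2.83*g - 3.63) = -4.43*g^3 - 3.55*g^2 + 3.41*g + 6.87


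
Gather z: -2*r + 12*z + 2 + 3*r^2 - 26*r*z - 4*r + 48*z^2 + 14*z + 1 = 3*r^2 - 6*r + 48*z^2 + z*(26 - 26*r) + 3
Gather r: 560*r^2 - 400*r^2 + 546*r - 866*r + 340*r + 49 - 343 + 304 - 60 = 160*r^2 + 20*r - 50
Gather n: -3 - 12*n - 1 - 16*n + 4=-28*n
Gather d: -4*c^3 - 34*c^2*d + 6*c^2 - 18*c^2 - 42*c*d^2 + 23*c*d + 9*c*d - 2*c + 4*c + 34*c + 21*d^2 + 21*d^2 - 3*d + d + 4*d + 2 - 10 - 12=-4*c^3 - 12*c^2 + 36*c + d^2*(42 - 42*c) + d*(-34*c^2 + 32*c + 2) - 20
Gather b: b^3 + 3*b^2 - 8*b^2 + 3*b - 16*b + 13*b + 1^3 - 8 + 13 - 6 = b^3 - 5*b^2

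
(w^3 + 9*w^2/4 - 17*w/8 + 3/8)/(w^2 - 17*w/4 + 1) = (2*w^2 + 5*w - 3)/(2*(w - 4))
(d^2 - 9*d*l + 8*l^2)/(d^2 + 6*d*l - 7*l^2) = (d - 8*l)/(d + 7*l)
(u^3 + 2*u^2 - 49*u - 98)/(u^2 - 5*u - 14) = u + 7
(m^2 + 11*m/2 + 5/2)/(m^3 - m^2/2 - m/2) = (m + 5)/(m*(m - 1))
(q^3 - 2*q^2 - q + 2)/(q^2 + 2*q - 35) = (q^3 - 2*q^2 - q + 2)/(q^2 + 2*q - 35)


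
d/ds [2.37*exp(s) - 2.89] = 2.37*exp(s)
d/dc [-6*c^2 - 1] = -12*c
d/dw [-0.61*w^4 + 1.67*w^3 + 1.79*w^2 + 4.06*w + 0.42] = -2.44*w^3 + 5.01*w^2 + 3.58*w + 4.06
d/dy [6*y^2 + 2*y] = 12*y + 2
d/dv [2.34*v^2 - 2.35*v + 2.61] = 4.68*v - 2.35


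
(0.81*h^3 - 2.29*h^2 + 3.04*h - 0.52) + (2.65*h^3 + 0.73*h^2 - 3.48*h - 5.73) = 3.46*h^3 - 1.56*h^2 - 0.44*h - 6.25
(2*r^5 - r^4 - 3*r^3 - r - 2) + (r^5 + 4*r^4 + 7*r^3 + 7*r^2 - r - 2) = 3*r^5 + 3*r^4 + 4*r^3 + 7*r^2 - 2*r - 4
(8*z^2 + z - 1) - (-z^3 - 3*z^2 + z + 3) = z^3 + 11*z^2 - 4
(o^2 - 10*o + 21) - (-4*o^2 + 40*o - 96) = 5*o^2 - 50*o + 117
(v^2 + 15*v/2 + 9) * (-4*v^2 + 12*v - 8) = -4*v^4 - 18*v^3 + 46*v^2 + 48*v - 72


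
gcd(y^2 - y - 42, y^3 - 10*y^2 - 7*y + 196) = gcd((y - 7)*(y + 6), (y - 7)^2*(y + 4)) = y - 7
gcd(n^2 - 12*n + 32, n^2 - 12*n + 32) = n^2 - 12*n + 32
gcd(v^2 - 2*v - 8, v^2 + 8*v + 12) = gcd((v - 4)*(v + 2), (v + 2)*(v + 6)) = v + 2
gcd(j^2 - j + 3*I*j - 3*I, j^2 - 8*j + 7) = j - 1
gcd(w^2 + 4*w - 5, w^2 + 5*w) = w + 5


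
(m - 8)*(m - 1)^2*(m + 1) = m^4 - 9*m^3 + 7*m^2 + 9*m - 8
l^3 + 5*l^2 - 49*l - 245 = (l - 7)*(l + 5)*(l + 7)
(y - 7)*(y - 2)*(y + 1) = y^3 - 8*y^2 + 5*y + 14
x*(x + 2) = x^2 + 2*x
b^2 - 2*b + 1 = (b - 1)^2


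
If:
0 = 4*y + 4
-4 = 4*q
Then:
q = -1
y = -1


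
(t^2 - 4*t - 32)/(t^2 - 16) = (t - 8)/(t - 4)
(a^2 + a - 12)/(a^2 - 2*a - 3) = (a + 4)/(a + 1)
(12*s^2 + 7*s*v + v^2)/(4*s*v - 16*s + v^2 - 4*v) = (3*s + v)/(v - 4)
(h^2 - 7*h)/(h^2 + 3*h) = (h - 7)/(h + 3)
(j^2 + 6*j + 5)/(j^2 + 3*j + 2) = (j + 5)/(j + 2)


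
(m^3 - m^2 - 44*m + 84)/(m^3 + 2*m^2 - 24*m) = (m^3 - m^2 - 44*m + 84)/(m*(m^2 + 2*m - 24))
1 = 1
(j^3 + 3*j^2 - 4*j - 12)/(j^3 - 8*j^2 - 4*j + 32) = (j + 3)/(j - 8)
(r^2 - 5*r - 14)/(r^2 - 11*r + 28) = (r + 2)/(r - 4)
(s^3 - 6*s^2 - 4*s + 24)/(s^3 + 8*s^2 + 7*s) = (s^3 - 6*s^2 - 4*s + 24)/(s*(s^2 + 8*s + 7))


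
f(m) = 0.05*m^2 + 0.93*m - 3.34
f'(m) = 0.1*m + 0.93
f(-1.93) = -4.95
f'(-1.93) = 0.74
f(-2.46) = -5.33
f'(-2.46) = 0.68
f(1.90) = -1.39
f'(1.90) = 1.12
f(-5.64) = -6.99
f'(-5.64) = 0.37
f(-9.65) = -7.66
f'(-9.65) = -0.04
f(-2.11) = -5.08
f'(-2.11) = 0.72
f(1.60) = -1.72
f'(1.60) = 1.09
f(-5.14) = -6.80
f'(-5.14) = 0.42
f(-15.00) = -6.04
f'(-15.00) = -0.57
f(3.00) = -0.10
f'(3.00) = 1.23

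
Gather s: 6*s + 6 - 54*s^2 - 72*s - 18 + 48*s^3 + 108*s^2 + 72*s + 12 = 48*s^3 + 54*s^2 + 6*s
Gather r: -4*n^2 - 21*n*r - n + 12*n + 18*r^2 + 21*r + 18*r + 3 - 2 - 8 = -4*n^2 + 11*n + 18*r^2 + r*(39 - 21*n) - 7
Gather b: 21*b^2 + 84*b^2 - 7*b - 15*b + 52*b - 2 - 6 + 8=105*b^2 + 30*b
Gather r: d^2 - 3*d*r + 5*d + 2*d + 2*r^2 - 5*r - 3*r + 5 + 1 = d^2 + 7*d + 2*r^2 + r*(-3*d - 8) + 6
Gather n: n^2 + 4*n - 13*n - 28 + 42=n^2 - 9*n + 14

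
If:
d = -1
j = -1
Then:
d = -1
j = -1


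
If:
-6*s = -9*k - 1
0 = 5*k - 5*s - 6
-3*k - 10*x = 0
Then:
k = -41/15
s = -59/15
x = 41/50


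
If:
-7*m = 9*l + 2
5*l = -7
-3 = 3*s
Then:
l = -7/5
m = 53/35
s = -1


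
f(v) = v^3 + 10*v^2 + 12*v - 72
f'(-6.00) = 0.00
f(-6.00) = 0.00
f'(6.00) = 240.00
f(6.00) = 576.00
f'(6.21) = 251.89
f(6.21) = 627.64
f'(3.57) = 121.63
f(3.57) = 143.79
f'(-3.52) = -21.23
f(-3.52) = -33.95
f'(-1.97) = -15.76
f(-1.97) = -64.48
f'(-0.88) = -3.28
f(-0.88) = -75.50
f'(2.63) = 85.35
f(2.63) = 46.92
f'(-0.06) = 10.81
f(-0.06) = -72.68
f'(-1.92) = -15.34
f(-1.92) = -65.25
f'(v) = 3*v^2 + 20*v + 12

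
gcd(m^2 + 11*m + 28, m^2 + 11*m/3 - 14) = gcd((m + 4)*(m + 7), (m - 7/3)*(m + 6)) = 1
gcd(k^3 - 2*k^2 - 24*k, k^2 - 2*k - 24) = k^2 - 2*k - 24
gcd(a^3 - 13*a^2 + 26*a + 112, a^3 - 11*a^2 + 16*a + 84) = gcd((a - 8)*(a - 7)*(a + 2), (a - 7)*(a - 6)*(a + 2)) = a^2 - 5*a - 14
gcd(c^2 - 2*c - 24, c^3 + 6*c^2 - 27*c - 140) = c + 4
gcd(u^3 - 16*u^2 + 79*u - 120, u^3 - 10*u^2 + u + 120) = u^2 - 13*u + 40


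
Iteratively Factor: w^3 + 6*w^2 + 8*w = (w)*(w^2 + 6*w + 8) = w*(w + 4)*(w + 2)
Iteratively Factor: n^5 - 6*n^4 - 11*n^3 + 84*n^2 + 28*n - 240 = (n + 3)*(n^4 - 9*n^3 + 16*n^2 + 36*n - 80) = (n - 4)*(n + 3)*(n^3 - 5*n^2 - 4*n + 20) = (n - 4)*(n + 2)*(n + 3)*(n^2 - 7*n + 10) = (n - 4)*(n - 2)*(n + 2)*(n + 3)*(n - 5)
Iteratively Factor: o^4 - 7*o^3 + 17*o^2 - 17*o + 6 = (o - 1)*(o^3 - 6*o^2 + 11*o - 6) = (o - 2)*(o - 1)*(o^2 - 4*o + 3) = (o - 3)*(o - 2)*(o - 1)*(o - 1)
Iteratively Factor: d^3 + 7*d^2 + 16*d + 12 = (d + 3)*(d^2 + 4*d + 4) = (d + 2)*(d + 3)*(d + 2)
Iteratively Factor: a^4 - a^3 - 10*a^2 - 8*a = (a - 4)*(a^3 + 3*a^2 + 2*a) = (a - 4)*(a + 2)*(a^2 + a) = (a - 4)*(a + 1)*(a + 2)*(a)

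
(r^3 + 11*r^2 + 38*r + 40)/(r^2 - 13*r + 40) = (r^3 + 11*r^2 + 38*r + 40)/(r^2 - 13*r + 40)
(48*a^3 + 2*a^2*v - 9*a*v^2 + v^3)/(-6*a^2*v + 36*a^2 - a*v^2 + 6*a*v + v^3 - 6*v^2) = (-8*a + v)/(v - 6)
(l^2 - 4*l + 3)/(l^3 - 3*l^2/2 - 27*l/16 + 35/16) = 16*(l - 3)/(16*l^2 - 8*l - 35)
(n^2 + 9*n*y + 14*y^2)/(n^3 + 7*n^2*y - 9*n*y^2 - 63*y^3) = (-n - 2*y)/(-n^2 + 9*y^2)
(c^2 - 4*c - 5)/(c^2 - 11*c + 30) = (c + 1)/(c - 6)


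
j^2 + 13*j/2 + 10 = (j + 5/2)*(j + 4)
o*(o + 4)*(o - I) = o^3 + 4*o^2 - I*o^2 - 4*I*o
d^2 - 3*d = d*(d - 3)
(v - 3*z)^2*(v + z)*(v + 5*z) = v^4 - 22*v^2*z^2 + 24*v*z^3 + 45*z^4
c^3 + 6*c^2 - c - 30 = (c - 2)*(c + 3)*(c + 5)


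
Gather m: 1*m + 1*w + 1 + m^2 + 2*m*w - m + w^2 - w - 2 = m^2 + 2*m*w + w^2 - 1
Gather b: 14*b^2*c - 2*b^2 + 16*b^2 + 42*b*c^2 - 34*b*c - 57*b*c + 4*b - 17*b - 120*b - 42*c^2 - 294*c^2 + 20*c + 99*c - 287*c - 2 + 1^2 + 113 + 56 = b^2*(14*c + 14) + b*(42*c^2 - 91*c - 133) - 336*c^2 - 168*c + 168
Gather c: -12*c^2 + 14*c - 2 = -12*c^2 + 14*c - 2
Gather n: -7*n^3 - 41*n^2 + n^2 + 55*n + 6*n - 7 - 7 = -7*n^3 - 40*n^2 + 61*n - 14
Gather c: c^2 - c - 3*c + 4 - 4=c^2 - 4*c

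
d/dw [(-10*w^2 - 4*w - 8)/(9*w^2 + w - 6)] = 2*(13*w^2 + 132*w + 16)/(81*w^4 + 18*w^3 - 107*w^2 - 12*w + 36)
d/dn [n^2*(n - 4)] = n*(3*n - 8)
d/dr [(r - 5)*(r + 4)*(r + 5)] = 3*r^2 + 8*r - 25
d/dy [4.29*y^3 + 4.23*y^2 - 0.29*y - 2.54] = 12.87*y^2 + 8.46*y - 0.29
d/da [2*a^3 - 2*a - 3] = 6*a^2 - 2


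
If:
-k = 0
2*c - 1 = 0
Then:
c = 1/2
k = 0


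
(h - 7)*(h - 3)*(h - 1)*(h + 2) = h^4 - 9*h^3 + 9*h^2 + 41*h - 42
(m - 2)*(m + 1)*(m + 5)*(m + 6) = m^4 + 10*m^3 + 17*m^2 - 52*m - 60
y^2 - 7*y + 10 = (y - 5)*(y - 2)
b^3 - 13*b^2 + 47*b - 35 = (b - 7)*(b - 5)*(b - 1)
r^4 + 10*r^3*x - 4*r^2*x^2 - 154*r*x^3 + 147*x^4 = (r - 3*x)*(r - x)*(r + 7*x)^2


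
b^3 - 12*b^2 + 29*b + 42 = (b - 7)*(b - 6)*(b + 1)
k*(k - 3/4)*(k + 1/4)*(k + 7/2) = k^4 + 3*k^3 - 31*k^2/16 - 21*k/32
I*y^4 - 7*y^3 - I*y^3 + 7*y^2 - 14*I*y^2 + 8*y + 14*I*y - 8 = (y + I)*(y + 2*I)*(y + 4*I)*(I*y - I)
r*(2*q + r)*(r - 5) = 2*q*r^2 - 10*q*r + r^3 - 5*r^2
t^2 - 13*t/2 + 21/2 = (t - 7/2)*(t - 3)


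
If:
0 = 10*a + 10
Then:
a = -1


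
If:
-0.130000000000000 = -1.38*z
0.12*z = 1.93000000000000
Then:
No Solution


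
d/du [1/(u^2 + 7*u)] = (-2*u - 7)/(u^2*(u + 7)^2)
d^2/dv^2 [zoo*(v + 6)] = 0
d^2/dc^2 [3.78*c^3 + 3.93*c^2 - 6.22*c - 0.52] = 22.68*c + 7.86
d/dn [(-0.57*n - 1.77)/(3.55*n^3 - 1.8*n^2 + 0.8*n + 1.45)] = (4.047*n^3 + 17.8245*n^2 - 6.372*n + 0.5895)/(12.6025*n^6 - 12.78*n^5 + 8.92*n^4 + 7.415*n^3 - 4.58*n^2 + 2.32*n + 2.1025)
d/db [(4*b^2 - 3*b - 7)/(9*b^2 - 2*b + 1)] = (19*b^2 + 134*b - 17)/(81*b^4 - 36*b^3 + 22*b^2 - 4*b + 1)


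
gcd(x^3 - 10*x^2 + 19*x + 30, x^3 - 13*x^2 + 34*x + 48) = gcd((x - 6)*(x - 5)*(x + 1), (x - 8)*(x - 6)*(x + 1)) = x^2 - 5*x - 6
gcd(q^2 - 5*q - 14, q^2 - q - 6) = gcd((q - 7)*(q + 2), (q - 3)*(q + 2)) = q + 2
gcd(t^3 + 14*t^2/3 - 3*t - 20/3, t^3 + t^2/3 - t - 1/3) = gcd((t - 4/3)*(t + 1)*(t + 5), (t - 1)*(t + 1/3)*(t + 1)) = t + 1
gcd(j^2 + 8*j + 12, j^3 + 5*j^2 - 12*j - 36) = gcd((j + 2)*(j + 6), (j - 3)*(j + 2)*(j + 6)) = j^2 + 8*j + 12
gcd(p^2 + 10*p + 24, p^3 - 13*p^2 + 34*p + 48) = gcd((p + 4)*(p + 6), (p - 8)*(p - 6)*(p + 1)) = 1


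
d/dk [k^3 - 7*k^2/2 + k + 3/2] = 3*k^2 - 7*k + 1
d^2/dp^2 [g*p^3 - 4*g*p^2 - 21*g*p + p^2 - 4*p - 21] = 6*g*p - 8*g + 2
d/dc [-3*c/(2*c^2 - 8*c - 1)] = 3*(2*c^2 + 1)/(4*c^4 - 32*c^3 + 60*c^2 + 16*c + 1)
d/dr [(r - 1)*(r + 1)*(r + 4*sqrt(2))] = 3*r^2 + 8*sqrt(2)*r - 1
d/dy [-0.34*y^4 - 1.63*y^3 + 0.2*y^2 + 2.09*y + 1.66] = -1.36*y^3 - 4.89*y^2 + 0.4*y + 2.09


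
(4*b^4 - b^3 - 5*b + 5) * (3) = 12*b^4 - 3*b^3 - 15*b + 15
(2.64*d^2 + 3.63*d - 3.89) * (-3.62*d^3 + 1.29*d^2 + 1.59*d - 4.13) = -9.5568*d^5 - 9.735*d^4 + 22.9621*d^3 - 10.1496*d^2 - 21.177*d + 16.0657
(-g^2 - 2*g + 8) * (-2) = 2*g^2 + 4*g - 16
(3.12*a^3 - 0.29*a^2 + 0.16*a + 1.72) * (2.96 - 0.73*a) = -2.2776*a^4 + 9.4469*a^3 - 0.9752*a^2 - 0.782*a + 5.0912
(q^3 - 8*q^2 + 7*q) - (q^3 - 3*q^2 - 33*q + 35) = -5*q^2 + 40*q - 35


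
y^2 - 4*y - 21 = (y - 7)*(y + 3)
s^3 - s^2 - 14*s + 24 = (s - 3)*(s - 2)*(s + 4)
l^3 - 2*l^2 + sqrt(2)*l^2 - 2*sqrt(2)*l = l*(l - 2)*(l + sqrt(2))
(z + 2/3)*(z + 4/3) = z^2 + 2*z + 8/9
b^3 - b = b*(b - 1)*(b + 1)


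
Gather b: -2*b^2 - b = -2*b^2 - b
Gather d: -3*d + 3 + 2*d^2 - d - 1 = 2*d^2 - 4*d + 2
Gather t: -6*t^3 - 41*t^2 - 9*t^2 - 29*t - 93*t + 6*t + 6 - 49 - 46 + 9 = -6*t^3 - 50*t^2 - 116*t - 80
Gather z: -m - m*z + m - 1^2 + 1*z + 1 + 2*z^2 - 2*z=2*z^2 + z*(-m - 1)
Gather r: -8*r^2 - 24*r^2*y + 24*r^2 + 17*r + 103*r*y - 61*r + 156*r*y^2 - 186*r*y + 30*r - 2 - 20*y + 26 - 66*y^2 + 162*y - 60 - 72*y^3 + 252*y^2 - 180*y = r^2*(16 - 24*y) + r*(156*y^2 - 83*y - 14) - 72*y^3 + 186*y^2 - 38*y - 36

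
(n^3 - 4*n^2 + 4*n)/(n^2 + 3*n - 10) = n*(n - 2)/(n + 5)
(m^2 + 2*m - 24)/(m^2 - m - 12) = (m + 6)/(m + 3)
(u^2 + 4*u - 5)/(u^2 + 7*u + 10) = (u - 1)/(u + 2)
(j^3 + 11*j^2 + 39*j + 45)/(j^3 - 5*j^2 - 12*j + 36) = (j^2 + 8*j + 15)/(j^2 - 8*j + 12)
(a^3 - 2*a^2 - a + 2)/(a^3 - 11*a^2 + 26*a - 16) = (a + 1)/(a - 8)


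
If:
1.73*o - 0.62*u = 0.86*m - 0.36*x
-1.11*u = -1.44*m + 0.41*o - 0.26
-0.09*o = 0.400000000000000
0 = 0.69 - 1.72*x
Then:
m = -5.23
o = -4.44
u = -4.91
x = 0.40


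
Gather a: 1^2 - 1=0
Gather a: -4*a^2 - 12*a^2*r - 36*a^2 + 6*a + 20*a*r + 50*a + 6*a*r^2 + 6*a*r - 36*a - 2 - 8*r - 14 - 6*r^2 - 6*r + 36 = a^2*(-12*r - 40) + a*(6*r^2 + 26*r + 20) - 6*r^2 - 14*r + 20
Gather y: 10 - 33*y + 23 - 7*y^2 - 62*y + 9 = -7*y^2 - 95*y + 42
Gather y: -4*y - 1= -4*y - 1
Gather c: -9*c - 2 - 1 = -9*c - 3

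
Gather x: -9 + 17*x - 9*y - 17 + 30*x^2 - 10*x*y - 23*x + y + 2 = 30*x^2 + x*(-10*y - 6) - 8*y - 24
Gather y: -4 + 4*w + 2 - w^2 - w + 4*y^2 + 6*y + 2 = -w^2 + 3*w + 4*y^2 + 6*y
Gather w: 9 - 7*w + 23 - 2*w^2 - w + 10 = -2*w^2 - 8*w + 42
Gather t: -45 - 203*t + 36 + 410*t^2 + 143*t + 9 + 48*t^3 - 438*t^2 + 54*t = 48*t^3 - 28*t^2 - 6*t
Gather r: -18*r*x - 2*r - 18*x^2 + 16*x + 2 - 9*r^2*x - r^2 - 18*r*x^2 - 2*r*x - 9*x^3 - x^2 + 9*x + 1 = r^2*(-9*x - 1) + r*(-18*x^2 - 20*x - 2) - 9*x^3 - 19*x^2 + 25*x + 3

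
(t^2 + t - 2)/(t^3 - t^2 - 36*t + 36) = (t + 2)/(t^2 - 36)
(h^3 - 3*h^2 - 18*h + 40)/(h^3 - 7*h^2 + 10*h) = (h + 4)/h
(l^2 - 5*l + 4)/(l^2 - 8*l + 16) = (l - 1)/(l - 4)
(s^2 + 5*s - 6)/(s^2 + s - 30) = (s - 1)/(s - 5)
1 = 1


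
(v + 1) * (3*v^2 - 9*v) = 3*v^3 - 6*v^2 - 9*v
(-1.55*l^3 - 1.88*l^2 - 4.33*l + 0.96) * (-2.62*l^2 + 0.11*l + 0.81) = 4.061*l^5 + 4.7551*l^4 + 9.8823*l^3 - 4.5143*l^2 - 3.4017*l + 0.7776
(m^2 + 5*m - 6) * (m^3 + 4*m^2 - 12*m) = m^5 + 9*m^4 + 2*m^3 - 84*m^2 + 72*m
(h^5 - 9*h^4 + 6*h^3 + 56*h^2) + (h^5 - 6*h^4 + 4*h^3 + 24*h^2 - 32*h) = 2*h^5 - 15*h^4 + 10*h^3 + 80*h^2 - 32*h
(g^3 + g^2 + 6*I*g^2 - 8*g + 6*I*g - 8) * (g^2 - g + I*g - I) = g^5 + 7*I*g^4 - 15*g^3 - 15*I*g^2 + 14*g + 8*I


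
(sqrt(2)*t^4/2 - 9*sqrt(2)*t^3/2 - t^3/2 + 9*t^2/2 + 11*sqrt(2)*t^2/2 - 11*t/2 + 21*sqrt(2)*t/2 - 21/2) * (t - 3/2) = sqrt(2)*t^5/2 - 21*sqrt(2)*t^4/4 - t^4/2 + 21*t^3/4 + 49*sqrt(2)*t^3/4 - 49*t^2/4 + 9*sqrt(2)*t^2/4 - 63*sqrt(2)*t/4 - 9*t/4 + 63/4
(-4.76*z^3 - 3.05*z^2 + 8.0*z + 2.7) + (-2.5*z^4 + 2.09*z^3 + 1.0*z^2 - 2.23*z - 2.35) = -2.5*z^4 - 2.67*z^3 - 2.05*z^2 + 5.77*z + 0.35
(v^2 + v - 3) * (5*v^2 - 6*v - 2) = 5*v^4 - v^3 - 23*v^2 + 16*v + 6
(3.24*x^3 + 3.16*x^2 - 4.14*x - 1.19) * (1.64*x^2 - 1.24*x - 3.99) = 5.3136*x^5 + 1.1648*x^4 - 23.6356*x^3 - 9.4264*x^2 + 17.9942*x + 4.7481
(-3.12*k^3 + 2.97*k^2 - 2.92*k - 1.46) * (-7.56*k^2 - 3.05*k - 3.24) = 23.5872*k^5 - 12.9372*k^4 + 23.1255*k^3 + 10.3208*k^2 + 13.9138*k + 4.7304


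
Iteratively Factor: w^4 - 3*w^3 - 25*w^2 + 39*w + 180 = (w + 3)*(w^3 - 6*w^2 - 7*w + 60) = (w - 5)*(w + 3)*(w^2 - w - 12) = (w - 5)*(w - 4)*(w + 3)*(w + 3)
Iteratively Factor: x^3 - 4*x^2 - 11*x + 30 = (x - 2)*(x^2 - 2*x - 15) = (x - 5)*(x - 2)*(x + 3)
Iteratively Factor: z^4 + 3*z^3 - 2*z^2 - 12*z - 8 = (z - 2)*(z^3 + 5*z^2 + 8*z + 4) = (z - 2)*(z + 2)*(z^2 + 3*z + 2) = (z - 2)*(z + 1)*(z + 2)*(z + 2)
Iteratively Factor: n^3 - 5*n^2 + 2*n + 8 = (n + 1)*(n^2 - 6*n + 8) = (n - 4)*(n + 1)*(n - 2)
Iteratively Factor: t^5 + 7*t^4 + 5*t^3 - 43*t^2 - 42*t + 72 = (t + 4)*(t^4 + 3*t^3 - 7*t^2 - 15*t + 18) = (t + 3)*(t + 4)*(t^3 - 7*t + 6) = (t + 3)^2*(t + 4)*(t^2 - 3*t + 2) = (t - 2)*(t + 3)^2*(t + 4)*(t - 1)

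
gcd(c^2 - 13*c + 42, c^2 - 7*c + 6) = c - 6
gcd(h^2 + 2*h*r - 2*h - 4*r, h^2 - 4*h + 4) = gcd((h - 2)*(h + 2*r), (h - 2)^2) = h - 2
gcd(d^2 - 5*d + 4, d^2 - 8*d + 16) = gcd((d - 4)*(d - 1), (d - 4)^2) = d - 4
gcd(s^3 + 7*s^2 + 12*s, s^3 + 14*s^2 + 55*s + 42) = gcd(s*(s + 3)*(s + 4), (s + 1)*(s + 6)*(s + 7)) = 1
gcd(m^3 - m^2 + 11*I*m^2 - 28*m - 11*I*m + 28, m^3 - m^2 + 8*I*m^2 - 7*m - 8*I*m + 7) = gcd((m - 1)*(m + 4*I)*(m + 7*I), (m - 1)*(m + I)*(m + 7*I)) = m^2 + m*(-1 + 7*I) - 7*I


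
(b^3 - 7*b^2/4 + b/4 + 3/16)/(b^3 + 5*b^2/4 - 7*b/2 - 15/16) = (2*b - 1)/(2*b + 5)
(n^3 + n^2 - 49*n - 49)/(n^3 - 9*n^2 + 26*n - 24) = (n^3 + n^2 - 49*n - 49)/(n^3 - 9*n^2 + 26*n - 24)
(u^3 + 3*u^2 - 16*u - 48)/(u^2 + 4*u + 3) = (u^2 - 16)/(u + 1)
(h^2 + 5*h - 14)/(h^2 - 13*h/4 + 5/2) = 4*(h + 7)/(4*h - 5)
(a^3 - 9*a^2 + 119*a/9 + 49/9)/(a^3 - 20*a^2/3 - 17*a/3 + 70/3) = (9*a^2 - 18*a - 7)/(3*(3*a^2 + a - 10))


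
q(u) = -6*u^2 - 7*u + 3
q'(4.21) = -57.52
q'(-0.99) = 4.88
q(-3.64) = -51.02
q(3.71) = -105.55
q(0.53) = -2.40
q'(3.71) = -51.52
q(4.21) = -132.81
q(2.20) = -41.44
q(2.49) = -51.63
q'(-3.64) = 36.68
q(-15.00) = -1242.00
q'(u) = -12*u - 7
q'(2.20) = -33.40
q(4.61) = -156.78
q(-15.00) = -1242.00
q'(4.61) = -62.32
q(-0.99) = 4.05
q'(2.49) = -36.88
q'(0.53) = -13.36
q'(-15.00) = 173.00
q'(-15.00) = 173.00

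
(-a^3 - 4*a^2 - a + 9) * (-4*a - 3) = 4*a^4 + 19*a^3 + 16*a^2 - 33*a - 27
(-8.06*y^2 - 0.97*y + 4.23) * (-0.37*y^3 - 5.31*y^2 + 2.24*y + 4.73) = 2.9822*y^5 + 43.1575*y^4 - 14.4688*y^3 - 62.7579*y^2 + 4.8871*y + 20.0079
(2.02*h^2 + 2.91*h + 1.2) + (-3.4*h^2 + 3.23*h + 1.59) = -1.38*h^2 + 6.14*h + 2.79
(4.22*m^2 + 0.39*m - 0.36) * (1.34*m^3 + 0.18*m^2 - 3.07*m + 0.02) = 5.6548*m^5 + 1.2822*m^4 - 13.3676*m^3 - 1.1777*m^2 + 1.113*m - 0.0072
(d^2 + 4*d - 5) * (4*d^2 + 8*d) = 4*d^4 + 24*d^3 + 12*d^2 - 40*d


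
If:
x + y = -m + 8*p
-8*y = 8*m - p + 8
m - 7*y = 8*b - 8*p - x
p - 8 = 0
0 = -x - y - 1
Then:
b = 81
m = 65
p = 8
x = 64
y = -65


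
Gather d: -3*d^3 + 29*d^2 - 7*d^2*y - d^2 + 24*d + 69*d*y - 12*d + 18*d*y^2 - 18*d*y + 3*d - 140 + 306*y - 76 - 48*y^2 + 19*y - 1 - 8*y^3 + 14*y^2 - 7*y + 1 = -3*d^3 + d^2*(28 - 7*y) + d*(18*y^2 + 51*y + 15) - 8*y^3 - 34*y^2 + 318*y - 216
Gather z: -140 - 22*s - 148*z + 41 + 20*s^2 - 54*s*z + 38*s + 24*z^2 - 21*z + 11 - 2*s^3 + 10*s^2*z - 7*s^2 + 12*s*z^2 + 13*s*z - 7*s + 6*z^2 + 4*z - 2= -2*s^3 + 13*s^2 + 9*s + z^2*(12*s + 30) + z*(10*s^2 - 41*s - 165) - 90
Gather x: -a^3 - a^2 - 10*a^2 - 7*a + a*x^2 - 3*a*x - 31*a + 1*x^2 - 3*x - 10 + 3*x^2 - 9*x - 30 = -a^3 - 11*a^2 - 38*a + x^2*(a + 4) + x*(-3*a - 12) - 40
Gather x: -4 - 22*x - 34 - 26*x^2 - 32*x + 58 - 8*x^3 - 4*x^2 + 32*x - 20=-8*x^3 - 30*x^2 - 22*x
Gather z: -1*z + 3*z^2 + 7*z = 3*z^2 + 6*z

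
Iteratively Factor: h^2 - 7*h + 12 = (h - 3)*(h - 4)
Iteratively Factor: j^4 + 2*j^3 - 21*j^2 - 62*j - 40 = (j - 5)*(j^3 + 7*j^2 + 14*j + 8) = (j - 5)*(j + 1)*(j^2 + 6*j + 8) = (j - 5)*(j + 1)*(j + 2)*(j + 4)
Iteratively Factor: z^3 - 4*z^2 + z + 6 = (z - 2)*(z^2 - 2*z - 3) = (z - 2)*(z + 1)*(z - 3)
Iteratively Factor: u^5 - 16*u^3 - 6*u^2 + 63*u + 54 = (u + 3)*(u^4 - 3*u^3 - 7*u^2 + 15*u + 18) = (u - 3)*(u + 3)*(u^3 - 7*u - 6) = (u - 3)*(u + 2)*(u + 3)*(u^2 - 2*u - 3) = (u - 3)*(u + 1)*(u + 2)*(u + 3)*(u - 3)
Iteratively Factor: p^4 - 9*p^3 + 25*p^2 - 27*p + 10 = (p - 5)*(p^3 - 4*p^2 + 5*p - 2) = (p - 5)*(p - 1)*(p^2 - 3*p + 2) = (p - 5)*(p - 2)*(p - 1)*(p - 1)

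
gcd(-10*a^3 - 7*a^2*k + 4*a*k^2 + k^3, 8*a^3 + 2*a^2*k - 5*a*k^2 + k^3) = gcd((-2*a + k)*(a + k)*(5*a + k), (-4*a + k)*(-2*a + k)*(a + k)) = 2*a^2 + a*k - k^2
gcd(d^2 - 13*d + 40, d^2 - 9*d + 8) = d - 8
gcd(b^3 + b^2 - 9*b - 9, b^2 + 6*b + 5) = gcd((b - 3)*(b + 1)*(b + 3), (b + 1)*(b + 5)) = b + 1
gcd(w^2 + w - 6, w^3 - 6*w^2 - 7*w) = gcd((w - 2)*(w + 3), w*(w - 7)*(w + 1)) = 1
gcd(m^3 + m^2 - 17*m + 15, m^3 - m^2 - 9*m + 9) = m^2 - 4*m + 3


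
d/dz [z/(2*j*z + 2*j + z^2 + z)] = 2*j/(2*j*z + 2*j + z^2 + z)^2 - z^2/(2*j*z + 2*j + z^2 + z)^2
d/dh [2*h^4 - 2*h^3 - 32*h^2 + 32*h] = 8*h^3 - 6*h^2 - 64*h + 32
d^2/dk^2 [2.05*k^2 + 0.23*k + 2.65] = 4.10000000000000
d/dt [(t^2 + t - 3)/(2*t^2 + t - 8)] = (-t^2 - 4*t - 5)/(4*t^4 + 4*t^3 - 31*t^2 - 16*t + 64)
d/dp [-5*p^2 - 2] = -10*p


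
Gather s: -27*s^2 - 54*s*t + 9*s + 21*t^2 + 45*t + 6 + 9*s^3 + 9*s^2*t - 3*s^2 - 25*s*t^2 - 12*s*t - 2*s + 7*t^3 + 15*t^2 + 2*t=9*s^3 + s^2*(9*t - 30) + s*(-25*t^2 - 66*t + 7) + 7*t^3 + 36*t^2 + 47*t + 6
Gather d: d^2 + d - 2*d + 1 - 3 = d^2 - d - 2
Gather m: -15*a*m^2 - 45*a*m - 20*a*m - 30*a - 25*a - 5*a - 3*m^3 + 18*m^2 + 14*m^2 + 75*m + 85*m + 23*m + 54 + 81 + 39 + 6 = -60*a - 3*m^3 + m^2*(32 - 15*a) + m*(183 - 65*a) + 180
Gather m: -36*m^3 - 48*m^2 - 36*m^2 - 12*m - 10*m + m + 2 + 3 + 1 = -36*m^3 - 84*m^2 - 21*m + 6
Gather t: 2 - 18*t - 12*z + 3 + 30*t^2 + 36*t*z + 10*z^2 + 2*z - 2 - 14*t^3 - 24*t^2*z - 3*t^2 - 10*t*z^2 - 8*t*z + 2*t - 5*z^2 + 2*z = -14*t^3 + t^2*(27 - 24*z) + t*(-10*z^2 + 28*z - 16) + 5*z^2 - 8*z + 3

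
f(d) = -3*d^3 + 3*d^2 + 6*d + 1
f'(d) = -9*d^2 + 6*d + 6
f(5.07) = -282.44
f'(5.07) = -194.92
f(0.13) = 1.82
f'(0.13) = 6.63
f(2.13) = -1.60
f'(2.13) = -22.05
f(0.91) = 6.68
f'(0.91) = 4.01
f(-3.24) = 115.09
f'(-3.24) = -107.92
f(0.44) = 3.97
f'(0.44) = 6.90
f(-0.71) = -0.67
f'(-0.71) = -2.80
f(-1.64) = 12.46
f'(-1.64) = -28.05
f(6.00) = -503.00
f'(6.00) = -282.00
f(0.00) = 1.00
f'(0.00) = 6.00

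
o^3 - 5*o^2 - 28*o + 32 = (o - 8)*(o - 1)*(o + 4)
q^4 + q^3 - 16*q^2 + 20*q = q*(q - 2)^2*(q + 5)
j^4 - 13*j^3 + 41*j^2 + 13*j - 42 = (j - 7)*(j - 6)*(j - 1)*(j + 1)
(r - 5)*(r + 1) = r^2 - 4*r - 5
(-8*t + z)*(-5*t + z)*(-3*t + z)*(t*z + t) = -120*t^4*z - 120*t^4 + 79*t^3*z^2 + 79*t^3*z - 16*t^2*z^3 - 16*t^2*z^2 + t*z^4 + t*z^3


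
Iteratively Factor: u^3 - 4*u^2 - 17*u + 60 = (u + 4)*(u^2 - 8*u + 15) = (u - 3)*(u + 4)*(u - 5)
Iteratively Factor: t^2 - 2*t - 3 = (t - 3)*(t + 1)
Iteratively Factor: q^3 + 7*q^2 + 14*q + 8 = (q + 4)*(q^2 + 3*q + 2) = (q + 2)*(q + 4)*(q + 1)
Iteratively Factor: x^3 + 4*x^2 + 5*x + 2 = (x + 2)*(x^2 + 2*x + 1) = (x + 1)*(x + 2)*(x + 1)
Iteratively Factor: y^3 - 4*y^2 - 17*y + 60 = (y - 5)*(y^2 + y - 12) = (y - 5)*(y + 4)*(y - 3)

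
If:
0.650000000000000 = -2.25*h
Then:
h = -0.29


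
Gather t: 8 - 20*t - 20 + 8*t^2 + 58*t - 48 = 8*t^2 + 38*t - 60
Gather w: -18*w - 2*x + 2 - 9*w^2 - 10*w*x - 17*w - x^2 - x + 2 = -9*w^2 + w*(-10*x - 35) - x^2 - 3*x + 4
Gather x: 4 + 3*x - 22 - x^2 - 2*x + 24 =-x^2 + x + 6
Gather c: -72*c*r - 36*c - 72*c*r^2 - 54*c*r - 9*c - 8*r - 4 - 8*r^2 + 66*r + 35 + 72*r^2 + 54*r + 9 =c*(-72*r^2 - 126*r - 45) + 64*r^2 + 112*r + 40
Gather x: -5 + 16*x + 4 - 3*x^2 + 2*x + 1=-3*x^2 + 18*x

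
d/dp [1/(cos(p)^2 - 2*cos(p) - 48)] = 2*(cos(p) - 1)*sin(p)/(sin(p)^2 + 2*cos(p) + 47)^2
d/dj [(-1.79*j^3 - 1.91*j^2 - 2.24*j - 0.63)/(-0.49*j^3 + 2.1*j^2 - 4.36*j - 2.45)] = (-4.6949*j^4 + 13.4136*j^3 + 25.262*j^2 + 12.005*j + 2.7412)/(0.2401*j^6 - 2.058*j^5 + 8.6828*j^4 - 15.911*j^3 + 8.7196*j^2 + 21.364*j + 6.0025)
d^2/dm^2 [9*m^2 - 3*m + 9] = 18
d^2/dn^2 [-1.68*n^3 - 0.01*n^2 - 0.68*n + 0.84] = -10.08*n - 0.02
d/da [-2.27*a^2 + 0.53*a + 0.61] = 0.53 - 4.54*a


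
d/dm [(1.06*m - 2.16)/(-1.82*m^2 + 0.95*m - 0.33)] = (1.9292*m^2 - 7.8624*m + 1.7022)/(3.3124*m^4 - 3.458*m^3 + 2.1037*m^2 - 0.627*m + 0.1089)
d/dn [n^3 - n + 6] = 3*n^2 - 1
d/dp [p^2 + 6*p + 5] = 2*p + 6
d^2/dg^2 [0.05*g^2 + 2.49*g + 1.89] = 0.100000000000000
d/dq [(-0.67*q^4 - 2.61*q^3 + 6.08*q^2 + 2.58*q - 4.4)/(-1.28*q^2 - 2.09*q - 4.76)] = (1.7152*q^5 + 7.5417*q^4 + 23.6666*q^3 + 27.866*q^2 - 69.1456*q - 21.4768)/(1.6384*q^4 + 5.3504*q^3 + 16.5537*q^2 + 19.8968*q + 22.6576)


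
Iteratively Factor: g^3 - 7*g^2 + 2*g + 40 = (g + 2)*(g^2 - 9*g + 20) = (g - 4)*(g + 2)*(g - 5)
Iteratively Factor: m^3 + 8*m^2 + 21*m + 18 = (m + 3)*(m^2 + 5*m + 6) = (m + 3)^2*(m + 2)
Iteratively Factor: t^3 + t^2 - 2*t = (t)*(t^2 + t - 2) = t*(t - 1)*(t + 2)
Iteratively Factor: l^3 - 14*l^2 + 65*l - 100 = (l - 5)*(l^2 - 9*l + 20) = (l - 5)^2*(l - 4)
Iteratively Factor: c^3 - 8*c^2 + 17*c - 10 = (c - 1)*(c^2 - 7*c + 10) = (c - 2)*(c - 1)*(c - 5)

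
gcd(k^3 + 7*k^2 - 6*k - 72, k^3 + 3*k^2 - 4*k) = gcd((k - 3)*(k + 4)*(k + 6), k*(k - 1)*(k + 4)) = k + 4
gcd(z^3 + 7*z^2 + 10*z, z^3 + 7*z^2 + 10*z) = z^3 + 7*z^2 + 10*z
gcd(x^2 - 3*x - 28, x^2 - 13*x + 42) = x - 7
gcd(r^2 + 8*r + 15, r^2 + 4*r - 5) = r + 5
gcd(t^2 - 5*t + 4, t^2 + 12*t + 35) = 1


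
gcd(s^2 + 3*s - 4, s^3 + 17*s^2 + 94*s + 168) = s + 4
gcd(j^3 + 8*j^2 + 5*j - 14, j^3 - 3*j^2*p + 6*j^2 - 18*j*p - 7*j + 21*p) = j^2 + 6*j - 7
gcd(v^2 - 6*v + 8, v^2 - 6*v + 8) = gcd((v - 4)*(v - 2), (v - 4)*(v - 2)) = v^2 - 6*v + 8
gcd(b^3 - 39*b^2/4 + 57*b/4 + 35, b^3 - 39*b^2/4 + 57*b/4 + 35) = b^3 - 39*b^2/4 + 57*b/4 + 35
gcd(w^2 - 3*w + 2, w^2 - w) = w - 1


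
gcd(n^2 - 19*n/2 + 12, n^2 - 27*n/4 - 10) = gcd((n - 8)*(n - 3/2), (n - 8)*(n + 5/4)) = n - 8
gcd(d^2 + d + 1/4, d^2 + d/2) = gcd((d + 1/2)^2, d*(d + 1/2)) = d + 1/2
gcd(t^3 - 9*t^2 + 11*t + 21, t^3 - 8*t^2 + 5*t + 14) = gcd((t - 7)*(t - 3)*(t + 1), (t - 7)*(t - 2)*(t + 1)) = t^2 - 6*t - 7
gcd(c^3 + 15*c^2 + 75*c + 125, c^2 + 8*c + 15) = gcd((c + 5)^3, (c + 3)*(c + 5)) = c + 5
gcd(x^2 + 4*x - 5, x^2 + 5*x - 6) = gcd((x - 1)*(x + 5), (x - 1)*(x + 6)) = x - 1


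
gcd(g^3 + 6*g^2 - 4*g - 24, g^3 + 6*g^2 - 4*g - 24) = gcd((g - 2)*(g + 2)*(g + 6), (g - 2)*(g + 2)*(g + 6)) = g^3 + 6*g^2 - 4*g - 24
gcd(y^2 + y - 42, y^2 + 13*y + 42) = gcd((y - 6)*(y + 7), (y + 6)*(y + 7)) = y + 7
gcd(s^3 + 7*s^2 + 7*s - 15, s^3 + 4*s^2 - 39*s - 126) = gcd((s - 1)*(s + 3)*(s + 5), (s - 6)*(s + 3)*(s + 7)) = s + 3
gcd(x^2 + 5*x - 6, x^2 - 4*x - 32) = 1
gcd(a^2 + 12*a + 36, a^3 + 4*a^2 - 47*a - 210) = a + 6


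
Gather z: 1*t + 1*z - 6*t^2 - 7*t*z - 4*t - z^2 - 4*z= -6*t^2 - 3*t - z^2 + z*(-7*t - 3)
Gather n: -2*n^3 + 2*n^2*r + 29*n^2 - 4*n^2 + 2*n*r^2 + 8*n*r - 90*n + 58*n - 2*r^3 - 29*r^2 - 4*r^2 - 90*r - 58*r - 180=-2*n^3 + n^2*(2*r + 25) + n*(2*r^2 + 8*r - 32) - 2*r^3 - 33*r^2 - 148*r - 180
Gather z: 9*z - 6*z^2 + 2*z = -6*z^2 + 11*z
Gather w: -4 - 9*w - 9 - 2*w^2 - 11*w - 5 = -2*w^2 - 20*w - 18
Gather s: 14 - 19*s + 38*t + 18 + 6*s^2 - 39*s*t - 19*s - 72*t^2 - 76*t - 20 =6*s^2 + s*(-39*t - 38) - 72*t^2 - 38*t + 12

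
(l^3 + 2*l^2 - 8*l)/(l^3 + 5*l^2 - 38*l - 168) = l*(l - 2)/(l^2 + l - 42)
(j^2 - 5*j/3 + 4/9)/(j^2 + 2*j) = (9*j^2 - 15*j + 4)/(9*j*(j + 2))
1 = 1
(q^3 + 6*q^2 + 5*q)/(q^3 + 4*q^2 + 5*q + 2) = q*(q + 5)/(q^2 + 3*q + 2)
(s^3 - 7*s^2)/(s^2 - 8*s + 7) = s^2/(s - 1)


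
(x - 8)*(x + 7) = x^2 - x - 56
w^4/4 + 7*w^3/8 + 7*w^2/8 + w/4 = w*(w/4 + 1/2)*(w + 1/2)*(w + 1)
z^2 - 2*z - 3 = (z - 3)*(z + 1)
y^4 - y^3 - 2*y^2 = y^2*(y - 2)*(y + 1)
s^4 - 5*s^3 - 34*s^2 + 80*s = s*(s - 8)*(s - 2)*(s + 5)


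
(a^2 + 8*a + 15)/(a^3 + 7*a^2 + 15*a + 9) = (a + 5)/(a^2 + 4*a + 3)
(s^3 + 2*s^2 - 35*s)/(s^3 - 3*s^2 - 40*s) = (-s^2 - 2*s + 35)/(-s^2 + 3*s + 40)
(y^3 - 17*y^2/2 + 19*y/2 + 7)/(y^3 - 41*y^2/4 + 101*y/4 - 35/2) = 2*(2*y + 1)/(4*y - 5)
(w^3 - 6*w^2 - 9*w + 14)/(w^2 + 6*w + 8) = (w^2 - 8*w + 7)/(w + 4)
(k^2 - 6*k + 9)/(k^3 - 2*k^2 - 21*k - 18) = (-k^2 + 6*k - 9)/(-k^3 + 2*k^2 + 21*k + 18)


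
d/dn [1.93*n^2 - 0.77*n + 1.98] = 3.86*n - 0.77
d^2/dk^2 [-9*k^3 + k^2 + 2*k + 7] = 2 - 54*k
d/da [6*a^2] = 12*a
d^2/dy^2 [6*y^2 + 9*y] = 12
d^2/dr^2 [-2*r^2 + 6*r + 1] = -4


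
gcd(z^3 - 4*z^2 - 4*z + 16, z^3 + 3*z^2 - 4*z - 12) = z^2 - 4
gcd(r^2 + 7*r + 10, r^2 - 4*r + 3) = 1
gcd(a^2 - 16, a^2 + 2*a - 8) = a + 4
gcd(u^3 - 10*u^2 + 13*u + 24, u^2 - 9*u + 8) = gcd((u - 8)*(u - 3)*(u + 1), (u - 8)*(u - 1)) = u - 8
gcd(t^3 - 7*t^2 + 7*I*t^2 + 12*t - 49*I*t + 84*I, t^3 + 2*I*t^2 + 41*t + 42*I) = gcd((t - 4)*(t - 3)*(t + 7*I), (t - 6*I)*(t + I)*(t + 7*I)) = t + 7*I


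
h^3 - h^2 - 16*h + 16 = (h - 4)*(h - 1)*(h + 4)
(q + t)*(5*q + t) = 5*q^2 + 6*q*t + t^2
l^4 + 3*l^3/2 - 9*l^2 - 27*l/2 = l*(l - 3)*(l + 3/2)*(l + 3)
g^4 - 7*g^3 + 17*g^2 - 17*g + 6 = (g - 3)*(g - 2)*(g - 1)^2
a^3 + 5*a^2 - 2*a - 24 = (a - 2)*(a + 3)*(a + 4)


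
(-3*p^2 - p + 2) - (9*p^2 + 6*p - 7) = -12*p^2 - 7*p + 9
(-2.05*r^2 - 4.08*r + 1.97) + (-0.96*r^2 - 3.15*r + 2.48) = -3.01*r^2 - 7.23*r + 4.45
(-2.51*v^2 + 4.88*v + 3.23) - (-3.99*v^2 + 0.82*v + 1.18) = 1.48*v^2 + 4.06*v + 2.05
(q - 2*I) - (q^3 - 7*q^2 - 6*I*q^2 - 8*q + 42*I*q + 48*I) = -q^3 + 7*q^2 + 6*I*q^2 + 9*q - 42*I*q - 50*I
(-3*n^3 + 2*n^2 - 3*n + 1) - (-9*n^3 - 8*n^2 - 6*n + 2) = 6*n^3 + 10*n^2 + 3*n - 1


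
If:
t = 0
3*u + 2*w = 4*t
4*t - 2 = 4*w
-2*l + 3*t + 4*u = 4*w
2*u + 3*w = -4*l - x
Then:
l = 5/3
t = 0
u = 1/3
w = -1/2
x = -35/6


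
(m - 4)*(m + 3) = m^2 - m - 12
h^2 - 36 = (h - 6)*(h + 6)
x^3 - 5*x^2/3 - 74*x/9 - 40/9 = (x - 4)*(x + 2/3)*(x + 5/3)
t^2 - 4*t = t*(t - 4)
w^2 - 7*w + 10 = (w - 5)*(w - 2)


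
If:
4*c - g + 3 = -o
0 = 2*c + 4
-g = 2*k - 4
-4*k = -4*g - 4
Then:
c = -2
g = 2/3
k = 5/3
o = 17/3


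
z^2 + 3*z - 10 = (z - 2)*(z + 5)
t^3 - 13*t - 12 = (t - 4)*(t + 1)*(t + 3)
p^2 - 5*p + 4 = (p - 4)*(p - 1)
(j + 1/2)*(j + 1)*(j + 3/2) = j^3 + 3*j^2 + 11*j/4 + 3/4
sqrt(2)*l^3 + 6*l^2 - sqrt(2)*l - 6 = (l - 1)*(l + 3*sqrt(2))*(sqrt(2)*l + sqrt(2))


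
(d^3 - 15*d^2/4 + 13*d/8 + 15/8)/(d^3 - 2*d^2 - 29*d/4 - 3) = (4*d^2 - 17*d + 15)/(2*(2*d^2 - 5*d - 12))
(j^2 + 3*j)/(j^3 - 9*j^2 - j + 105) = j/(j^2 - 12*j + 35)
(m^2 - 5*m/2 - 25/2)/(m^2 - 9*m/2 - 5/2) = (2*m + 5)/(2*m + 1)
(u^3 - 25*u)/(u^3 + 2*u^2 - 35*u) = (u + 5)/(u + 7)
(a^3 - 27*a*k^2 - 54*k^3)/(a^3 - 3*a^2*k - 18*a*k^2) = (a + 3*k)/a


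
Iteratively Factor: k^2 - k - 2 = (k + 1)*(k - 2)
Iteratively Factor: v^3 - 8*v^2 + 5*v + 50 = (v + 2)*(v^2 - 10*v + 25) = (v - 5)*(v + 2)*(v - 5)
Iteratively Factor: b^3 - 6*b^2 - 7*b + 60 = (b - 5)*(b^2 - b - 12) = (b - 5)*(b + 3)*(b - 4)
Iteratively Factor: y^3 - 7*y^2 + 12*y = (y - 3)*(y^2 - 4*y) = y*(y - 3)*(y - 4)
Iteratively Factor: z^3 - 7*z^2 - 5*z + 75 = (z + 3)*(z^2 - 10*z + 25) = (z - 5)*(z + 3)*(z - 5)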